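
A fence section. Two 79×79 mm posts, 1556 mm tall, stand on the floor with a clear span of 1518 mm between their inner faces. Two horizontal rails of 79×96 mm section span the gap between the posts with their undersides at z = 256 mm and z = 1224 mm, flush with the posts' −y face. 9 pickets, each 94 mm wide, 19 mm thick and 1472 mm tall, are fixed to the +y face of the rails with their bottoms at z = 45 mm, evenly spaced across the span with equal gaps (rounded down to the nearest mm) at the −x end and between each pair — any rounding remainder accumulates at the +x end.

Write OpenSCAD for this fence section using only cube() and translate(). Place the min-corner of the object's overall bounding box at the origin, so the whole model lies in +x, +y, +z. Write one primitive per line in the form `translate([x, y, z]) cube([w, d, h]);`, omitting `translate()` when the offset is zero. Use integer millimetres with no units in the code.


cube([79, 79, 1556]);
translate([1597, 0, 0]) cube([79, 79, 1556]);
translate([79, 0, 256]) cube([1518, 79, 96]);
translate([79, 0, 1224]) cube([1518, 79, 96]);
translate([146, 79, 45]) cube([94, 19, 1472]);
translate([307, 79, 45]) cube([94, 19, 1472]);
translate([468, 79, 45]) cube([94, 19, 1472]);
translate([629, 79, 45]) cube([94, 19, 1472]);
translate([790, 79, 45]) cube([94, 19, 1472]);
translate([951, 79, 45]) cube([94, 19, 1472]);
translate([1112, 79, 45]) cube([94, 19, 1472]);
translate([1273, 79, 45]) cube([94, 19, 1472]);
translate([1434, 79, 45]) cube([94, 19, 1472]);


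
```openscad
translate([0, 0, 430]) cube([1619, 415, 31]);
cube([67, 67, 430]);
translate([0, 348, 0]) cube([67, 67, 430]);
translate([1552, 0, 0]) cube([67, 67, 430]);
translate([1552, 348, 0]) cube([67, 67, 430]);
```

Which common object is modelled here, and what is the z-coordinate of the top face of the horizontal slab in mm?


A bench. The seat-top height is 461 mm.

A long slab on four corner posts — a bench. The slab sits at z = 430 with thickness 31, so the top is 430 + 31 = 461 mm.


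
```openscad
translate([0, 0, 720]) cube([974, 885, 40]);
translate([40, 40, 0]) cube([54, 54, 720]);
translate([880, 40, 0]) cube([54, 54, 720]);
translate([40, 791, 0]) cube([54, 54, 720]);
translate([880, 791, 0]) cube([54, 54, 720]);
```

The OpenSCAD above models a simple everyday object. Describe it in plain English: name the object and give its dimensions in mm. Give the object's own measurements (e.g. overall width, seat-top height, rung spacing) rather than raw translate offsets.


A rectangular dining table. The top is 974×885×40 mm with its upper surface at z = 760 mm. It stands on four 54×54 mm square legs, each inset 40 mm from the nearest pair of top edges, running from the floor to the underside of the top.


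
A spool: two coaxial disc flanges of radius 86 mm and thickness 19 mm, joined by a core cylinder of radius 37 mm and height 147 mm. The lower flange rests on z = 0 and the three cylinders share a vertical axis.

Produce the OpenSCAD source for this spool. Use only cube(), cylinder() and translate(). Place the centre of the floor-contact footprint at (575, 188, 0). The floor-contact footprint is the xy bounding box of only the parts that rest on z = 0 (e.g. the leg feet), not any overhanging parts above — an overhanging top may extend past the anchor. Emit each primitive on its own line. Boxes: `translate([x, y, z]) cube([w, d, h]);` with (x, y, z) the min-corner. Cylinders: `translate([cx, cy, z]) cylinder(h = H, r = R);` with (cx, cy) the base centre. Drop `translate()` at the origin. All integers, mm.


translate([575, 188, 0]) cylinder(h = 19, r = 86);
translate([575, 188, 19]) cylinder(h = 147, r = 37);
translate([575, 188, 166]) cylinder(h = 19, r = 86);


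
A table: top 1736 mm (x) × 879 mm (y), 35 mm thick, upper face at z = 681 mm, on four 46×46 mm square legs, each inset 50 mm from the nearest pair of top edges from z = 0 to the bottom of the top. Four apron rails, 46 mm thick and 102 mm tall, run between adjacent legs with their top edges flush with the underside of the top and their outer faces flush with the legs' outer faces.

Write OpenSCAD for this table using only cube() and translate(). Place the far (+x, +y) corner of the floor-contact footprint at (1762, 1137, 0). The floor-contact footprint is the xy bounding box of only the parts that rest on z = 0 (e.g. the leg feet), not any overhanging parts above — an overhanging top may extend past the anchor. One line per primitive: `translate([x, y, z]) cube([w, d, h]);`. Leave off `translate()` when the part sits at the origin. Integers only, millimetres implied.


translate([76, 308, 646]) cube([1736, 879, 35]);
translate([126, 358, 0]) cube([46, 46, 646]);
translate([1716, 358, 0]) cube([46, 46, 646]);
translate([126, 1091, 0]) cube([46, 46, 646]);
translate([1716, 1091, 0]) cube([46, 46, 646]);
translate([172, 358, 544]) cube([1544, 46, 102]);
translate([172, 1091, 544]) cube([1544, 46, 102]);
translate([126, 404, 544]) cube([46, 687, 102]);
translate([1716, 404, 544]) cube([46, 687, 102]);


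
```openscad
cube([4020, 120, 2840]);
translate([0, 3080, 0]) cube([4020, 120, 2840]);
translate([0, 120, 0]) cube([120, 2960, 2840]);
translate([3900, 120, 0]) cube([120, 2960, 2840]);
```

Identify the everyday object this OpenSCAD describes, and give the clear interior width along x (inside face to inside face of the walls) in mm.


A house (or room) frame. The interior width is 3780 mm.

Four 2840 mm walls enclosing a rectangle with no floor or roof — a room or house frame. Outside width is 4020 mm and wall thickness is 120 mm, so the interior width is 4020 − 2 × 120 = 3780 mm.


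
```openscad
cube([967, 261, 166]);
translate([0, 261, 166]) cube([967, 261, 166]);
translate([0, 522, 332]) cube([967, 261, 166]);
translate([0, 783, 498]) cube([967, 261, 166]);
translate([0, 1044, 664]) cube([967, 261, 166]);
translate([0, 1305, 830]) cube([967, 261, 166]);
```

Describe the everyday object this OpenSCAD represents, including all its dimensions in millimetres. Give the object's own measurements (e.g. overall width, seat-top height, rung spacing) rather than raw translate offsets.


A straight staircase of 6 solid steps. Each step is 967 mm wide (x), 261 mm deep (y, the going) and 166 mm tall (the rise). The first step rests on the floor; each subsequent step sits one going further in +y and one rise higher in +z, directly behind and above the previous step with no overlap.


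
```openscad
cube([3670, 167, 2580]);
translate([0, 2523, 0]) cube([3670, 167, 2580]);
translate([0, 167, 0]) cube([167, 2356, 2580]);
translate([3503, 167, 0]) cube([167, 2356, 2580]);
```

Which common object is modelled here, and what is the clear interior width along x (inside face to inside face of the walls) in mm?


A house (or room) frame. The interior width is 3336 mm.

Four 2580 mm walls enclosing a rectangle with no floor or roof — a room or house frame. Outside width is 3670 mm and wall thickness is 167 mm, so the interior width is 3670 − 2 × 167 = 3336 mm.


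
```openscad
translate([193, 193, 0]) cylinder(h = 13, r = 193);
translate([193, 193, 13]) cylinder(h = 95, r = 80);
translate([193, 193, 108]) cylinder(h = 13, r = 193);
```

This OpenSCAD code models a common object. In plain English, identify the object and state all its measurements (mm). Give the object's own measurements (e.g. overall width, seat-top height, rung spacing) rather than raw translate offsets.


A spool: two coaxial disc flanges of radius 193 mm and thickness 13 mm, joined by a core cylinder of radius 80 mm and height 95 mm. The lower flange rests on z = 0 and the three cylinders share a vertical axis.


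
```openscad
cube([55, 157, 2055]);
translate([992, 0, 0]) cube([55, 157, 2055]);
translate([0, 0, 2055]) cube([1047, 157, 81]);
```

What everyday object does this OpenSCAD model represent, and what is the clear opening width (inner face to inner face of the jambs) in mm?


A door frame. The clear opening width is 937 mm.

Two 2055 mm tall posts with a header on top — a door frame. The left jamb is 55 mm wide at x = 0; the right jamb starts at x = 992. The clear opening is 992 − 55 = 937 mm.


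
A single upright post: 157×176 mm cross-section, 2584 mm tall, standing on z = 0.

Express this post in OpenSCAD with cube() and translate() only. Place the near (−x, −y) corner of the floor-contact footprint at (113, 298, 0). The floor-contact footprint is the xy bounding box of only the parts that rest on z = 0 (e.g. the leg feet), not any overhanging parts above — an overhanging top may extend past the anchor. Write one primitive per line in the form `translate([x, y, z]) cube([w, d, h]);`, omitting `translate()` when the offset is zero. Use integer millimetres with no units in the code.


translate([113, 298, 0]) cube([157, 176, 2584]);


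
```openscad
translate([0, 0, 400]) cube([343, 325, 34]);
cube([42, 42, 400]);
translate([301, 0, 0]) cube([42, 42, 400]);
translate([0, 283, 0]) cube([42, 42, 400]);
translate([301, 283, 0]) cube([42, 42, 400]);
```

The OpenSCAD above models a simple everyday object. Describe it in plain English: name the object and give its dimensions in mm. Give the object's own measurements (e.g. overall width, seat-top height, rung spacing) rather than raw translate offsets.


A four-legged stool. The seat is a 343×325×34 mm slab whose top surface is at z = 434 mm; four square legs, each 42×42 mm in cross-section, run from the floor (z = 0) to the underside of the seat, each flush with a corner of the seat.


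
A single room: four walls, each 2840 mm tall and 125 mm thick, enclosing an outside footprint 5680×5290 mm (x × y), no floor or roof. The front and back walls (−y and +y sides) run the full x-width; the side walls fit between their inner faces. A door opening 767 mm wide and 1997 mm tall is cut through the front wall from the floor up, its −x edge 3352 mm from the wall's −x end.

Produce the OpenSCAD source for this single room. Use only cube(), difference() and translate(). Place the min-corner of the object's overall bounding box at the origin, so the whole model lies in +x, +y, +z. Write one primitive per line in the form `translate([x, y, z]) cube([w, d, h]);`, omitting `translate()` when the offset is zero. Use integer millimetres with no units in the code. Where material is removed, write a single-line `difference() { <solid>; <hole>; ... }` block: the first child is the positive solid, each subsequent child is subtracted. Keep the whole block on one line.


difference() { cube([5680, 125, 2840]); translate([3352, 0, 0]) cube([767, 125, 1997]); }
translate([0, 5165, 0]) cube([5680, 125, 2840]);
translate([0, 125, 0]) cube([125, 5040, 2840]);
translate([5555, 125, 0]) cube([125, 5040, 2840]);


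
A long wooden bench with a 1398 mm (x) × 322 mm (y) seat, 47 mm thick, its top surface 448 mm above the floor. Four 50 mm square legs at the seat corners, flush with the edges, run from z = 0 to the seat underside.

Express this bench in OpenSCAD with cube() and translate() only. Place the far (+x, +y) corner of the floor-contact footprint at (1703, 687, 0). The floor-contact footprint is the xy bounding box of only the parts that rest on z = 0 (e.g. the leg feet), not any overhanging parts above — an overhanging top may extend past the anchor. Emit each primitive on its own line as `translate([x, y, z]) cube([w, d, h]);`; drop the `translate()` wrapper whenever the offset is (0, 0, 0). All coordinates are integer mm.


translate([305, 365, 401]) cube([1398, 322, 47]);
translate([305, 365, 0]) cube([50, 50, 401]);
translate([305, 637, 0]) cube([50, 50, 401]);
translate([1653, 365, 0]) cube([50, 50, 401]);
translate([1653, 637, 0]) cube([50, 50, 401]);


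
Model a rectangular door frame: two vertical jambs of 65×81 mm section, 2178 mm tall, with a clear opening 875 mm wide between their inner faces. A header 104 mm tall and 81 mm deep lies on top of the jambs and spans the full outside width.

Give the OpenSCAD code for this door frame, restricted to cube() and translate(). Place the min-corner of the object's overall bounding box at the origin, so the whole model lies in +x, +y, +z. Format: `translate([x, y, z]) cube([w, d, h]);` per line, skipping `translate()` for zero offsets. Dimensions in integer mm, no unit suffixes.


cube([65, 81, 2178]);
translate([940, 0, 0]) cube([65, 81, 2178]);
translate([0, 0, 2178]) cube([1005, 81, 104]);


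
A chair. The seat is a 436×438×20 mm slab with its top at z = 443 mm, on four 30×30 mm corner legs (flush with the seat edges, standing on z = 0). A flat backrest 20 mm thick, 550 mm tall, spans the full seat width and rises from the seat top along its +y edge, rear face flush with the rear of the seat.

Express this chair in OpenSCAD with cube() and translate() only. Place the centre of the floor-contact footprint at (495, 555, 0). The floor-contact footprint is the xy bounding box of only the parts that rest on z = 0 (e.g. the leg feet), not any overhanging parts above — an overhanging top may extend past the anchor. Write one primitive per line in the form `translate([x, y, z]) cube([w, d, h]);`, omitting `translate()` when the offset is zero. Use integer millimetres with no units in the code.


// leg_h = 443 - 20 = 423
translate([277, 336, 423]) cube([436, 438, 20]);
translate([277, 336, 0]) cube([30, 30, 423]);
translate([683, 336, 0]) cube([30, 30, 423]);
translate([277, 744, 0]) cube([30, 30, 423]);
translate([683, 744, 0]) cube([30, 30, 423]);
translate([277, 754, 443]) cube([436, 20, 550]);


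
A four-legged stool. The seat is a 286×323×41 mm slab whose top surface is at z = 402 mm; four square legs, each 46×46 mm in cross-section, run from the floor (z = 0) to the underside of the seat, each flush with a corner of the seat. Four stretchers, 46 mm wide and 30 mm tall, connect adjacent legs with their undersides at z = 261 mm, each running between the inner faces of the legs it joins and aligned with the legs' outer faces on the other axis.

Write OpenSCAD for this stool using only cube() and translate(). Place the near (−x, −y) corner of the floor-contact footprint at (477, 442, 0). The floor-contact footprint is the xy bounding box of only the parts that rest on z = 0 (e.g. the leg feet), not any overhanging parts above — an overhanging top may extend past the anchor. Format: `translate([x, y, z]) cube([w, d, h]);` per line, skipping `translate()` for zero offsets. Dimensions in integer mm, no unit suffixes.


// leg_h = 402 - 41 = 361
// stretcher span = 286 - 2*46 = 194
translate([477, 442, 361]) cube([286, 323, 41]);
translate([477, 442, 0]) cube([46, 46, 361]);
translate([717, 442, 0]) cube([46, 46, 361]);
translate([477, 719, 0]) cube([46, 46, 361]);
translate([717, 719, 0]) cube([46, 46, 361]);
translate([523, 442, 261]) cube([194, 46, 30]);
translate([523, 719, 261]) cube([194, 46, 30]);
translate([477, 488, 261]) cube([46, 231, 30]);
translate([717, 488, 261]) cube([46, 231, 30]);


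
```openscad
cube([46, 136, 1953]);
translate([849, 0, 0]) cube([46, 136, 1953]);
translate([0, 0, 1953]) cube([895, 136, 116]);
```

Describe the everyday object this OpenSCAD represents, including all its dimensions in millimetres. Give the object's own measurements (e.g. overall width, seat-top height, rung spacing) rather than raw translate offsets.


A door frame. The clear opening is 803 mm wide and 1953 mm high. Two 46 mm wide jambs, 136 mm deep, stand either side of the opening from the floor to the top of the opening. A 116 mm thick head sits across the top of both jambs, spanning the full outside width of the frame.


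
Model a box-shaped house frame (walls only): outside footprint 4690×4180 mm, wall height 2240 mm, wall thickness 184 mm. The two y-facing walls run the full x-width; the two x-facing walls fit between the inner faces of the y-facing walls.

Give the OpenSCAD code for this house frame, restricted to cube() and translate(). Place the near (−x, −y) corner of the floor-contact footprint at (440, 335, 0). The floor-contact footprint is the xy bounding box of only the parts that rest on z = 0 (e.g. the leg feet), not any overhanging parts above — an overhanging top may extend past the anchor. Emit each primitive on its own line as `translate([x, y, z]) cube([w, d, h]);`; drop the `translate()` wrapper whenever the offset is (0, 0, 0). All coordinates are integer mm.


translate([440, 335, 0]) cube([4690, 184, 2240]);
translate([440, 4331, 0]) cube([4690, 184, 2240]);
translate([440, 519, 0]) cube([184, 3812, 2240]);
translate([4946, 519, 0]) cube([184, 3812, 2240]);


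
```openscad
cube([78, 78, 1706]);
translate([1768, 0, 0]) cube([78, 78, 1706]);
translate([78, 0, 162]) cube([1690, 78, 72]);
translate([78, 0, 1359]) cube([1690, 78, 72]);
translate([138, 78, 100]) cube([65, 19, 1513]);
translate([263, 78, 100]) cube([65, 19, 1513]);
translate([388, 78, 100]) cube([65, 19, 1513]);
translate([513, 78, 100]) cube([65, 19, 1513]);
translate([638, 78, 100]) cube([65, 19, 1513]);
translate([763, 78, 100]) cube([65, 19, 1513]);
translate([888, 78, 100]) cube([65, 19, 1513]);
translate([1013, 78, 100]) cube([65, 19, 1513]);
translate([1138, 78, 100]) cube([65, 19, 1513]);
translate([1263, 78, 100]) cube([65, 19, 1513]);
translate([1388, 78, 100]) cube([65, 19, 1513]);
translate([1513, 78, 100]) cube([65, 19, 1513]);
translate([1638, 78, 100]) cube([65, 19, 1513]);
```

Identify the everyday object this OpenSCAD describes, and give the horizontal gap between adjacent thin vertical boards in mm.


A fence section. The picket gap is 60 mm.

Two posts, two rails, 13 pickets — a fence section. Span 1690 mm holds 13 pickets of 65 mm with 14 equal gaps: ⌊(1690 − 13·65) / 14⌋ = 60 mm.


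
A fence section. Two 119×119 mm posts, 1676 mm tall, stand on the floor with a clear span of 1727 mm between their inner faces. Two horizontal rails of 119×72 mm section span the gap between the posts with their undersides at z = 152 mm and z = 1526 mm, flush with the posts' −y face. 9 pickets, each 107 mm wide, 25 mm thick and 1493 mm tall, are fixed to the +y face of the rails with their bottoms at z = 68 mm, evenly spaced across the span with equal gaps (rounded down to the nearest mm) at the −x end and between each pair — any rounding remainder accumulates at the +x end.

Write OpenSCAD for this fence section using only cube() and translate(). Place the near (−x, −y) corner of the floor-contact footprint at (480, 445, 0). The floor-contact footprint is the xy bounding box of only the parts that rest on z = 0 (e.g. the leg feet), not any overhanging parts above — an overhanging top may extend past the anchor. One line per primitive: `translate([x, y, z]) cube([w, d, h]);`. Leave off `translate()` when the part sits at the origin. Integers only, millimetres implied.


translate([480, 445, 0]) cube([119, 119, 1676]);
translate([2326, 445, 0]) cube([119, 119, 1676]);
translate([599, 445, 152]) cube([1727, 119, 72]);
translate([599, 445, 1526]) cube([1727, 119, 72]);
translate([675, 564, 68]) cube([107, 25, 1493]);
translate([858, 564, 68]) cube([107, 25, 1493]);
translate([1041, 564, 68]) cube([107, 25, 1493]);
translate([1224, 564, 68]) cube([107, 25, 1493]);
translate([1407, 564, 68]) cube([107, 25, 1493]);
translate([1590, 564, 68]) cube([107, 25, 1493]);
translate([1773, 564, 68]) cube([107, 25, 1493]);
translate([1956, 564, 68]) cube([107, 25, 1493]);
translate([2139, 564, 68]) cube([107, 25, 1493]);


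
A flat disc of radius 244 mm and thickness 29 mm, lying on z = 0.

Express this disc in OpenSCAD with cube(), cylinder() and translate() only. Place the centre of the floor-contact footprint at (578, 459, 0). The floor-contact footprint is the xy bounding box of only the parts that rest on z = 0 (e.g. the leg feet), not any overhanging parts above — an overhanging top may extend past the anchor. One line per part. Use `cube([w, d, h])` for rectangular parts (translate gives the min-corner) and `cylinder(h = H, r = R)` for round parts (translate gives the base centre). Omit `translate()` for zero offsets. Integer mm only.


translate([578, 459, 0]) cylinder(h = 29, r = 244);


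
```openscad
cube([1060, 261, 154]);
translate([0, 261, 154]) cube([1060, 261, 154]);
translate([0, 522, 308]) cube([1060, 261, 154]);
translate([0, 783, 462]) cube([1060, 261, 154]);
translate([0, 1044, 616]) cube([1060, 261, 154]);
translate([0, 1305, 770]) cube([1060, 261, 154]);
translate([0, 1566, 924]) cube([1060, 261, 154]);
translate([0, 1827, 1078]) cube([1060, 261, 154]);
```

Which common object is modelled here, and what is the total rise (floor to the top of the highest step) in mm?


A staircase. The total rise is 1232 mm.

8 identical blocks, each offset up and back from the previous — a staircase. Each step is 154 mm tall and there are 8 of them, so the total rise is 8 × 154 = 1232 mm.


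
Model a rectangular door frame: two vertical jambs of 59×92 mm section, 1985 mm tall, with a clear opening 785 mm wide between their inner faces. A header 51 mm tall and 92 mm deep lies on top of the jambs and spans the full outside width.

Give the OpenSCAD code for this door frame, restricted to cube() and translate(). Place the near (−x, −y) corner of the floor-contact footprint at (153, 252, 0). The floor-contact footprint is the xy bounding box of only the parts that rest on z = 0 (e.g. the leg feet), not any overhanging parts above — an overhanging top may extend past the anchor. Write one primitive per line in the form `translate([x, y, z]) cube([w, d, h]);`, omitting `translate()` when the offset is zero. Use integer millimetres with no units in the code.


translate([153, 252, 0]) cube([59, 92, 1985]);
translate([997, 252, 0]) cube([59, 92, 1985]);
translate([153, 252, 1985]) cube([903, 92, 51]);


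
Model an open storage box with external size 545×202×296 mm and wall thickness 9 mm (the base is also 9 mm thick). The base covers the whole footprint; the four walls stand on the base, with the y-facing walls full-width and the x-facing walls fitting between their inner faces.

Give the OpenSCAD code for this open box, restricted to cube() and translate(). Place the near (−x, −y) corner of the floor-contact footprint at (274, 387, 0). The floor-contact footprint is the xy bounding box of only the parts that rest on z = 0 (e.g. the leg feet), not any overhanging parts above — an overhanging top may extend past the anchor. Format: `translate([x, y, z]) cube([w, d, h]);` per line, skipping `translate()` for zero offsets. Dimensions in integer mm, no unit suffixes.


translate([274, 387, 0]) cube([545, 202, 9]);
translate([274, 387, 9]) cube([545, 9, 287]);
translate([274, 580, 9]) cube([545, 9, 287]);
translate([274, 396, 9]) cube([9, 184, 287]);
translate([810, 396, 9]) cube([9, 184, 287]);


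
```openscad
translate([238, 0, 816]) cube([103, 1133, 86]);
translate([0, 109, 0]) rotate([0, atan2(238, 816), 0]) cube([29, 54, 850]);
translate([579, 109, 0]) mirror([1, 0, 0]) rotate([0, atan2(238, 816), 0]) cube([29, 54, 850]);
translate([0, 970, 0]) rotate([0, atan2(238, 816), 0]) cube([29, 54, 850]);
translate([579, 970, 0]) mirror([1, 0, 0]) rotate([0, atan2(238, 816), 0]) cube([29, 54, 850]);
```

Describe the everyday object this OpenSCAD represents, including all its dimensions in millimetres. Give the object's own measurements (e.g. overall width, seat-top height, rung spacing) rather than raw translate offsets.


A sawhorse. A 103×1133×86 mm beam (x, y, z) sits on two A-frame leg pairs. Each pair is two raked legs of 29×54 mm section (54 mm along y) splaying symmetrically in x. Each leg rises 816 mm vertically over 238 mm of horizontal reach and is 850 mm long along its own axis. Every leg's outer bottom edge rests on the floor and its outer top edge meets a bottom edge of the beam — the left legs (tilting toward +x) meet the beam's −x bottom edge, the right legs (their mirror images, tilting toward −x) meet its +x bottom edge — so the leg tops tuck under the beam, the beam's underside is 816 mm above the floor, and the feet are 579 mm apart outside-to-outside with the beam centred between them. The two leg pairs are set in 109 mm from either end of the beam.


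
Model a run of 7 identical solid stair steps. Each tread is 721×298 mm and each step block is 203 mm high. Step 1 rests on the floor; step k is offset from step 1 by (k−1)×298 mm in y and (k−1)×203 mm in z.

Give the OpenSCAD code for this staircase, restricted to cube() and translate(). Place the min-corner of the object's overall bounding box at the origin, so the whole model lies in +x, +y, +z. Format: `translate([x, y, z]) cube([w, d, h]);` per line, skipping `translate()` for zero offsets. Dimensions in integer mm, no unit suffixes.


cube([721, 298, 203]);
translate([0, 298, 203]) cube([721, 298, 203]);
translate([0, 596, 406]) cube([721, 298, 203]);
translate([0, 894, 609]) cube([721, 298, 203]);
translate([0, 1192, 812]) cube([721, 298, 203]);
translate([0, 1490, 1015]) cube([721, 298, 203]);
translate([0, 1788, 1218]) cube([721, 298, 203]);


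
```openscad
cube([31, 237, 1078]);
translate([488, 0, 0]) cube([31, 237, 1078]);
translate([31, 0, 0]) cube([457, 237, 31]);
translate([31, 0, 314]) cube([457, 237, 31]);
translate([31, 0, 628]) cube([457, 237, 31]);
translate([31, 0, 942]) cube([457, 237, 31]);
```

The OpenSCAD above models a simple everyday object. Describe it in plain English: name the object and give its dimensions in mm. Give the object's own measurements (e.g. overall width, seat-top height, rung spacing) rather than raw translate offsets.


An open bookshelf. Two side panels, each 31 mm thick, 237 mm deep and 1078 mm tall, stand 519 mm apart (outside-to-outside). Between them sit 4 shelves, each 31 mm thick and 237 mm deep, spanning the full gap between the sides. The bottom shelf rests on the floor (its underside at z = 0) and the clear gap between one shelf's top and the next shelf's underside is 283 mm.


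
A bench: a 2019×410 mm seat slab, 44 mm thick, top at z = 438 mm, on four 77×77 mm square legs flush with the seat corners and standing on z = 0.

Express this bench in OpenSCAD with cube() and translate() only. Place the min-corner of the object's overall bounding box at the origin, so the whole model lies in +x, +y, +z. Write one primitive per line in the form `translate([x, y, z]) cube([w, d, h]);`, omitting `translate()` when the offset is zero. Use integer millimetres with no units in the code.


translate([0, 0, 394]) cube([2019, 410, 44]);
cube([77, 77, 394]);
translate([0, 333, 0]) cube([77, 77, 394]);
translate([1942, 0, 0]) cube([77, 77, 394]);
translate([1942, 333, 0]) cube([77, 77, 394]);


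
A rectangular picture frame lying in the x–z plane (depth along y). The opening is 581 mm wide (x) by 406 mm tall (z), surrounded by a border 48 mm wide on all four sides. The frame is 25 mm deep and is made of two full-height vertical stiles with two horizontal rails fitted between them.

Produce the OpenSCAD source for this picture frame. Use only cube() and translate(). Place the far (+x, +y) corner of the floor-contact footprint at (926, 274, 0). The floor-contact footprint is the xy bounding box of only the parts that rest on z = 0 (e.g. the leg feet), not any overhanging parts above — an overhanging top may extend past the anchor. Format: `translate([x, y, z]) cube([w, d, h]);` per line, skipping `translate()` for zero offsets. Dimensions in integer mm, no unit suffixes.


translate([249, 249, 0]) cube([48, 25, 502]);
translate([878, 249, 0]) cube([48, 25, 502]);
translate([297, 249, 0]) cube([581, 25, 48]);
translate([297, 249, 454]) cube([581, 25, 48]);


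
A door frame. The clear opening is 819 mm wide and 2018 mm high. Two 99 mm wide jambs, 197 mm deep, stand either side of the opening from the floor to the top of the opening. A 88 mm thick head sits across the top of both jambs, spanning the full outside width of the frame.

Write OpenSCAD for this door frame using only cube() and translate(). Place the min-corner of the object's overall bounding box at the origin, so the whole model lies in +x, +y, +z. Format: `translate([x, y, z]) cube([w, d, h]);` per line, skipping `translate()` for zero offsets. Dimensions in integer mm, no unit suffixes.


cube([99, 197, 2018]);
translate([918, 0, 0]) cube([99, 197, 2018]);
translate([0, 0, 2018]) cube([1017, 197, 88]);


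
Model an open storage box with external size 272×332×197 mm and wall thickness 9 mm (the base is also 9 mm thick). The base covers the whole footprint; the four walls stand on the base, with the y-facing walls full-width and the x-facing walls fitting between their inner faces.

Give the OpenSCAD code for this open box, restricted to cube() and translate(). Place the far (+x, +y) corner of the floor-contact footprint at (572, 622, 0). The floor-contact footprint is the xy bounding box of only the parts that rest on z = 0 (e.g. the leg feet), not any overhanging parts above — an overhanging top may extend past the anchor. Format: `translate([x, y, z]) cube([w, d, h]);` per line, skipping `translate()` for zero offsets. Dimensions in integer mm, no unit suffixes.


translate([300, 290, 0]) cube([272, 332, 9]);
translate([300, 290, 9]) cube([272, 9, 188]);
translate([300, 613, 9]) cube([272, 9, 188]);
translate([300, 299, 9]) cube([9, 314, 188]);
translate([563, 299, 9]) cube([9, 314, 188]);


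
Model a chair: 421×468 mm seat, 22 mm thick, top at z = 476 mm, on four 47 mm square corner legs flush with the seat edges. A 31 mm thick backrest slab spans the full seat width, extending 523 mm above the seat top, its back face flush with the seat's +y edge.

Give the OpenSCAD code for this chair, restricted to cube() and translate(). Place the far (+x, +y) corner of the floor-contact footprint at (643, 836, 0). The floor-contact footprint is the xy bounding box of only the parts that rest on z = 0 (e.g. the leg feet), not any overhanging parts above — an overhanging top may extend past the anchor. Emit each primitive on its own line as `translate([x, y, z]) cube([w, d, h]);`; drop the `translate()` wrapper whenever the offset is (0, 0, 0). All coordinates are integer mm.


// leg_h = 476 - 22 = 454
translate([222, 368, 454]) cube([421, 468, 22]);
translate([222, 368, 0]) cube([47, 47, 454]);
translate([596, 368, 0]) cube([47, 47, 454]);
translate([222, 789, 0]) cube([47, 47, 454]);
translate([596, 789, 0]) cube([47, 47, 454]);
translate([222, 805, 476]) cube([421, 31, 523]);


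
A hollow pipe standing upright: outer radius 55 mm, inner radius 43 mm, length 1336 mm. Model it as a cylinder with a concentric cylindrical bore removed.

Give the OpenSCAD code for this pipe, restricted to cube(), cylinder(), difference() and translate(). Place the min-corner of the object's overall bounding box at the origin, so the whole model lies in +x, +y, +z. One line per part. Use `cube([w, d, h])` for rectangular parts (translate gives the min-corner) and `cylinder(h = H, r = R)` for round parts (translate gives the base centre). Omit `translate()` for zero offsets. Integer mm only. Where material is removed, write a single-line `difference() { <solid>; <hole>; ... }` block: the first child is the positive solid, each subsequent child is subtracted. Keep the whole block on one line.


difference() { translate([55, 55, 0]) cylinder(h = 1336, r = 55); translate([55, 55, 0]) cylinder(h = 1336, r = 43); }


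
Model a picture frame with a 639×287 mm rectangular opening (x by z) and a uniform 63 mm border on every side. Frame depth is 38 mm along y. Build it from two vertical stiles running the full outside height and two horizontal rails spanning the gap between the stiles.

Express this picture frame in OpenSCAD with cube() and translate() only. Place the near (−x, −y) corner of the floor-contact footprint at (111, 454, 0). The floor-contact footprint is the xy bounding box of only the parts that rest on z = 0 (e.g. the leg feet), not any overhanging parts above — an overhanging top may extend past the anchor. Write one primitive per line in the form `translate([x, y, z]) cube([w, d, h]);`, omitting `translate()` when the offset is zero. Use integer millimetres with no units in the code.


translate([111, 454, 0]) cube([63, 38, 413]);
translate([813, 454, 0]) cube([63, 38, 413]);
translate([174, 454, 0]) cube([639, 38, 63]);
translate([174, 454, 350]) cube([639, 38, 63]);


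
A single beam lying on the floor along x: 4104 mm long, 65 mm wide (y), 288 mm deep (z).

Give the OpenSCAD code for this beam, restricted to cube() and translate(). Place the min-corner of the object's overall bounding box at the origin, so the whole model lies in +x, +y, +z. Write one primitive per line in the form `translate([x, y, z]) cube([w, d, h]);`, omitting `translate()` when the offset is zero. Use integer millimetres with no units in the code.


cube([4104, 65, 288]);


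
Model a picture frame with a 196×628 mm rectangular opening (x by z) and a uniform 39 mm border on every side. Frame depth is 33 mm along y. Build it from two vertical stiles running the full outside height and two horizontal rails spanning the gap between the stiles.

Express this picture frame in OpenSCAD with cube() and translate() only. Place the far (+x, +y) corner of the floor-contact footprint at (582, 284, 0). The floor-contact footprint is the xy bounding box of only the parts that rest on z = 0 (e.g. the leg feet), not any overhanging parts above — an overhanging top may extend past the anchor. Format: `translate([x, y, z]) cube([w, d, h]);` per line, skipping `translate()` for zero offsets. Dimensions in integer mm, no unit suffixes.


translate([308, 251, 0]) cube([39, 33, 706]);
translate([543, 251, 0]) cube([39, 33, 706]);
translate([347, 251, 0]) cube([196, 33, 39]);
translate([347, 251, 667]) cube([196, 33, 39]);


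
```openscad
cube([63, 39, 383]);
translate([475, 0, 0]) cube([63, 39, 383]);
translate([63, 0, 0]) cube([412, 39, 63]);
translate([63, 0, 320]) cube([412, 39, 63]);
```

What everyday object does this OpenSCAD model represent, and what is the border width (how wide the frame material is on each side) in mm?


A picture frame. The border width is 63 mm.

Four thin pieces enclosing a rectangular opening — a picture frame. The two full-height stiles are 383 mm tall; the top rail sits at z = 320 and is 63 mm tall, so the border above the opening is 383 − 320 = 63 mm, matching the stile x-width.


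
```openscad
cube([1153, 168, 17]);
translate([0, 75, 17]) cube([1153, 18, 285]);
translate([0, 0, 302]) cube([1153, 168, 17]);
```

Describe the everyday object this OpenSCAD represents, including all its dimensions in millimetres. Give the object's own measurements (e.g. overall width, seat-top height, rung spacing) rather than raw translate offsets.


An I-beam lying along x, 1153 mm long. Overall section height 319 mm. Two flanges 168 mm wide (y) and 17 mm thick, one on the floor and one at the top; a web 18 mm thick runs between them, centred on the flange width.


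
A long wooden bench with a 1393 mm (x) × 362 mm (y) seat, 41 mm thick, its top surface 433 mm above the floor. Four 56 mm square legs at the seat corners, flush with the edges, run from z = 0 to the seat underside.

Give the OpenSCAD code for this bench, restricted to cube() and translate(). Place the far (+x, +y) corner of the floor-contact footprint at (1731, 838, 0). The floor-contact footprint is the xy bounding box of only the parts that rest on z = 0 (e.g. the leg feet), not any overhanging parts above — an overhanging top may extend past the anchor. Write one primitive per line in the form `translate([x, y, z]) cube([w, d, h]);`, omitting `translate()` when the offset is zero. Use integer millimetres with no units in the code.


translate([338, 476, 392]) cube([1393, 362, 41]);
translate([338, 476, 0]) cube([56, 56, 392]);
translate([338, 782, 0]) cube([56, 56, 392]);
translate([1675, 476, 0]) cube([56, 56, 392]);
translate([1675, 782, 0]) cube([56, 56, 392]);


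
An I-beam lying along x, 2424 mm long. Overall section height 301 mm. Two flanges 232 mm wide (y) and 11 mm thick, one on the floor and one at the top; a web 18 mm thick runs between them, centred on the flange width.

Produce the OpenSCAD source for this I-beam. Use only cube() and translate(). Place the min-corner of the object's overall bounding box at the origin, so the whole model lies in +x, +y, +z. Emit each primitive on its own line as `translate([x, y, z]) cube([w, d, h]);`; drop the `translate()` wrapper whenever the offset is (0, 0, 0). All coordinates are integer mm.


cube([2424, 232, 11]);
translate([0, 107, 11]) cube([2424, 18, 279]);
translate([0, 0, 290]) cube([2424, 232, 11]);


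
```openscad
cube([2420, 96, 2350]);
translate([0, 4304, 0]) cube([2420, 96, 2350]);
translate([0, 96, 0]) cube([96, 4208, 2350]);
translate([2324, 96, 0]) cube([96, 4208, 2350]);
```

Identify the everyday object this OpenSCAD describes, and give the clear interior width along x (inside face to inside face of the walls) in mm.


A house (or room) frame. The interior width is 2228 mm.

Four 2350 mm walls enclosing a rectangle with no floor or roof — a room or house frame. Outside width is 2420 mm and wall thickness is 96 mm, so the interior width is 2420 − 2 × 96 = 2228 mm.


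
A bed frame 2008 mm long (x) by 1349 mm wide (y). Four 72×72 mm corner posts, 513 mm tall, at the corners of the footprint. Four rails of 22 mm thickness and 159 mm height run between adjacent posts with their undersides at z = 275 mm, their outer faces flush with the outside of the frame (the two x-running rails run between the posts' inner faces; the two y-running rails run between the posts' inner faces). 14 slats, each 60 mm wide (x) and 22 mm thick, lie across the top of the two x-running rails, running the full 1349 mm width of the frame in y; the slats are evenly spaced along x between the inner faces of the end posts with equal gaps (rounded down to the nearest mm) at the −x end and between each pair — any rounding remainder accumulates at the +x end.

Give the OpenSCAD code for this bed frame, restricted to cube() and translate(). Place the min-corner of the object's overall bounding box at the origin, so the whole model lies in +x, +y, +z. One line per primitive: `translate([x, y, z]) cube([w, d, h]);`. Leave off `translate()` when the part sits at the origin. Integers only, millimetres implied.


cube([72, 72, 513]);
translate([0, 1277, 0]) cube([72, 72, 513]);
translate([1936, 0, 0]) cube([72, 72, 513]);
translate([1936, 1277, 0]) cube([72, 72, 513]);
translate([72, 0, 275]) cube([1864, 22, 159]);
translate([72, 1327, 275]) cube([1864, 22, 159]);
translate([0, 72, 275]) cube([22, 1205, 159]);
translate([1986, 72, 275]) cube([22, 1205, 159]);
translate([140, 0, 434]) cube([60, 1349, 22]);
translate([268, 0, 434]) cube([60, 1349, 22]);
translate([396, 0, 434]) cube([60, 1349, 22]);
translate([524, 0, 434]) cube([60, 1349, 22]);
translate([652, 0, 434]) cube([60, 1349, 22]);
translate([780, 0, 434]) cube([60, 1349, 22]);
translate([908, 0, 434]) cube([60, 1349, 22]);
translate([1036, 0, 434]) cube([60, 1349, 22]);
translate([1164, 0, 434]) cube([60, 1349, 22]);
translate([1292, 0, 434]) cube([60, 1349, 22]);
translate([1420, 0, 434]) cube([60, 1349, 22]);
translate([1548, 0, 434]) cube([60, 1349, 22]);
translate([1676, 0, 434]) cube([60, 1349, 22]);
translate([1804, 0, 434]) cube([60, 1349, 22]);


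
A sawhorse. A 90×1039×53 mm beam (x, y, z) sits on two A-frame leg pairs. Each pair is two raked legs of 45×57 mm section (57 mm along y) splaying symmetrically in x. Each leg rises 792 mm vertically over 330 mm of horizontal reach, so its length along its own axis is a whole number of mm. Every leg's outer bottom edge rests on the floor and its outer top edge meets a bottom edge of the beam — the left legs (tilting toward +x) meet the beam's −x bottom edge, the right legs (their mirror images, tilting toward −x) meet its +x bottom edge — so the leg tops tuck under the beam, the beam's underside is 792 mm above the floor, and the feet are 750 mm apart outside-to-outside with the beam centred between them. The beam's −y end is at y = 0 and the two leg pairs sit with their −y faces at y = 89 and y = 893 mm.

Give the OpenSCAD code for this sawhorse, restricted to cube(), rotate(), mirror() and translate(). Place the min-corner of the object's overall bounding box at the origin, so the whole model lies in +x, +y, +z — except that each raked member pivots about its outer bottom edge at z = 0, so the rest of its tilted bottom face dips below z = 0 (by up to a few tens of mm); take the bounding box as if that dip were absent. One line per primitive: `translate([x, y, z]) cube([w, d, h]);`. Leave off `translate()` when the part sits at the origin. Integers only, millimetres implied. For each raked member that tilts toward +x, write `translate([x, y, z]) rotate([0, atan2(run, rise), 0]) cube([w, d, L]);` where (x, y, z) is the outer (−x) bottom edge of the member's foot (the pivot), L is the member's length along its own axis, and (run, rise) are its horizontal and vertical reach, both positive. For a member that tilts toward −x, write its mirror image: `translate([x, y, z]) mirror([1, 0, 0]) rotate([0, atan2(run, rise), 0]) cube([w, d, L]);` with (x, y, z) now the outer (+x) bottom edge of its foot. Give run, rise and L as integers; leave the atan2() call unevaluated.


translate([330, 0, 792]) cube([90, 1039, 53]);
translate([0, 89, 0]) rotate([0, atan2(330, 792), 0]) cube([45, 57, 858]);
translate([750, 89, 0]) mirror([1, 0, 0]) rotate([0, atan2(330, 792), 0]) cube([45, 57, 858]);
translate([0, 893, 0]) rotate([0, atan2(330, 792), 0]) cube([45, 57, 858]);
translate([750, 893, 0]) mirror([1, 0, 0]) rotate([0, atan2(330, 792), 0]) cube([45, 57, 858]);
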